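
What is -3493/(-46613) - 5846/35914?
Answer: -10503714/119575663 ≈ -0.087842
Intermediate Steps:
-3493/(-46613) - 5846/35914 = -3493*(-1/46613) - 5846*1/35914 = 499/6659 - 2923/17957 = -10503714/119575663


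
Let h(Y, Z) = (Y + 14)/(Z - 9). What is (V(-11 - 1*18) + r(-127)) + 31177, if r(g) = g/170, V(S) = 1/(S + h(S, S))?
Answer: 5761053321/184790 ≈ 31176.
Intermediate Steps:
h(Y, Z) = (14 + Y)/(-9 + Z)
V(S) = 1/(S + (14 + S)/(-9 + S))
r(g) = g/170 (r(g) = g*(1/170) = g/170)
(V(-11 - 1*18) + r(-127)) + 31177 = ((-9 + (-11 - 1*18))/(14 + (-11 - 1*18) + (-11 - 1*18)*(-9 + (-11 - 1*18))) + (1/170)*(-127)) + 31177 = ((-9 + (-11 - 18))/(14 + (-11 - 18) + (-11 - 18)*(-9 + (-11 - 18))) - 127/170) + 31177 = ((-9 - 29)/(14 - 29 - 29*(-9 - 29)) - 127/170) + 31177 = (-38/(14 - 29 - 29*(-38)) - 127/170) + 31177 = (-38/(14 - 29 + 1102) - 127/170) + 31177 = (-38/1087 - 127/170) + 31177 = -144509/184790 + 31177 = 5761053321/184790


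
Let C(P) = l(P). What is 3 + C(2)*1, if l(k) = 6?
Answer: 9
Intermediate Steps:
C(P) = 6
3 + C(2)*1 = 3 + 6*1 = 3 + 6 = 9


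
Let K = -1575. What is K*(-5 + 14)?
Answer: -14175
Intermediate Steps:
K*(-5 + 14) = -1575*(-5 + 14) = -1575*9 = -14175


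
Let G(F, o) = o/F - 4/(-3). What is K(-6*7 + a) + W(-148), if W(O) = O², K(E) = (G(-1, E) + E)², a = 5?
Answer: 197152/9 ≈ 21906.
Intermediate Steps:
G(F, o) = 4/3 + o/F (G(F, o) = o/F - 4*(-⅓) = o/F + 4/3 = 4/3 + o/F)
K(E) = 16/9 (K(E) = ((4/3 + E/(-1)) + E)² = ((4/3 + E*(-1)) + E)² = ((4/3 - E) + E)² = (4/3)² = 16/9)
K(-6*7 + a) + W(-148) = 16/9 + (-148)² = 16/9 + 21904 = 197152/9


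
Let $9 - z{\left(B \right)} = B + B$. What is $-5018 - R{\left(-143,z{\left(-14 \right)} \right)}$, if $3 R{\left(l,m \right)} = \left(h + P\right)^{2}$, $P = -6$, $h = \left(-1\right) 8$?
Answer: $- \frac{15250}{3} \approx -5083.3$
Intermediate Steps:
$h = -8$
$z{\left(B \right)} = 9 - 2 B$ ($z{\left(B \right)} = 9 - \left(B + B\right) = 9 - 2 B$)
$R{\left(l,m \right)} = \frac{196}{3}$ ($R{\left(l,m \right)} = \frac{\left(-8 - 6\right)^{2}}{3} = \frac{\left(-14\right)^{2}}{3} = \frac{1}{3} \cdot 196 = \frac{196}{3}$)
$-5018 - R{\left(-143,z{\left(-14 \right)} \right)} = -5018 - \frac{196}{3} = - \frac{15250}{3}$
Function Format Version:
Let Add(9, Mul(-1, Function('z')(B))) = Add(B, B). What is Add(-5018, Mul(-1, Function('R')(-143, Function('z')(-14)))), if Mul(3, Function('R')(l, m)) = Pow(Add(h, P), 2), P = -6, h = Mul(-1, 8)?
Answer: Rational(-15250, 3) ≈ -5083.3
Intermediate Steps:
h = -8
Function('z')(B) = Add(9, Mul(-2, B)) (Function('z')(B) = Add(9, Mul(-1, Add(B, B))) = Add(9, Mul(-1, Mul(2, B))) = Add(9, Mul(-2, B)))
Function('R')(l, m) = Rational(196, 3) (Function('R')(l, m) = Mul(Rational(1, 3), Pow(Add(-8, -6), 2)) = Mul(Rational(1, 3), Pow(-14, 2)) = Mul(Rational(1, 3), 196) = Rational(196, 3))
Add(-5018, Mul(-1, Function('R')(-143, Function('z')(-14)))) = Add(-5018, Mul(-1, Rational(196, 3))) = Add(-5018, Rational(-196, 3)) = Rational(-15250, 3)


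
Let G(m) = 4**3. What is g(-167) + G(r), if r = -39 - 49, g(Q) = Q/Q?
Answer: 65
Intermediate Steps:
g(Q) = 1
r = -88
G(m) = 64
g(-167) + G(r) = 1 + 64 = 65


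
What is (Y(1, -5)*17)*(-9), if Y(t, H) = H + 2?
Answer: 459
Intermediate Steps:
Y(t, H) = 2 + H
(Y(1, -5)*17)*(-9) = ((2 - 5)*17)*(-9) = -3*17*(-9) = -51*(-9) = 459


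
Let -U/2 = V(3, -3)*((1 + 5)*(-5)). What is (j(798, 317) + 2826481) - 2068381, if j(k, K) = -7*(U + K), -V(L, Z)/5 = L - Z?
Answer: 768481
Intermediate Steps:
V(L, Z) = -5*L + 5*Z (V(L, Z) = -5*(L - Z) = -5*L + 5*Z)
U = -1800 (U = -2*(-5*3 + 5*(-3))*(1 + 5)*(-5) = -2*(-15 - 15)*6*(-5) = -(-60)*(-30) = -2*900 = -1800)
j(k, K) = 12600 - 7*K (j(k, K) = -7*(-1800 + K) = 12600 - 7*K)
(j(798, 317) + 2826481) - 2068381 = ((12600 - 7*317) + 2826481) - 2068381 = ((12600 - 2219) + 2826481) - 2068381 = (10381 + 2826481) - 2068381 = 2836862 - 2068381 = 768481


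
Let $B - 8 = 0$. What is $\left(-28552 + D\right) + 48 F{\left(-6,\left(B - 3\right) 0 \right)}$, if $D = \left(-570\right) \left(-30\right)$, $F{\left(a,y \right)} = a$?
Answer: $-11740$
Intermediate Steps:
$B = 8$ ($B = 8 + 0 = 8$)
$D = 17100$
$\left(-28552 + D\right) + 48 F{\left(-6,\left(B - 3\right) 0 \right)} = \left(-28552 + 17100\right) + 48 \left(-6\right) = -11452 - 288 = -11740$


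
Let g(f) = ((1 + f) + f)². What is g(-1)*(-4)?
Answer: -4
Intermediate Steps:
g(f) = (1 + 2*f)²
g(-1)*(-4) = (1 + 2*(-1))²*(-4) = (1 - 2)²*(-4) = (-1)²*(-4) = 1*(-4) = -4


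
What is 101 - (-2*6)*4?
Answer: 149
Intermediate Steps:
101 - (-2*6)*4 = 101 - (-12)*4 = 101 - 1*(-48) = 101 + 48 = 149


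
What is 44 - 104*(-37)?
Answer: 3892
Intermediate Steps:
44 - 104*(-37) = 44 + 3848 = 3892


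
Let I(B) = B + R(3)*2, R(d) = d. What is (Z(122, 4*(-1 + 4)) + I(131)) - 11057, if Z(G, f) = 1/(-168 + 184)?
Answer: -174719/16 ≈ -10920.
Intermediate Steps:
Z(G, f) = 1/16
I(B) = 6 + B (I(B) = B + 3*2 = B + 6 = 6 + B)
(Z(122, 4*(-1 + 4)) + I(131)) - 11057 = (1/16 + (6 + 131)) - 11057 = (1/16 + 137) - 11057 = 2193/16 - 11057 = -174719/16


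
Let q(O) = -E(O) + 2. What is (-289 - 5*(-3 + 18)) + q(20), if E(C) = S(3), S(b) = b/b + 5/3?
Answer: -1094/3 ≈ -364.67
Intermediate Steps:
S(b) = 8/3 (S(b) = 1 + 5*(⅓) = 1 + 5/3 = 8/3)
E(C) = 8/3
q(O) = -⅔ (q(O) = -1*8/3 + 2 = -8/3 + 2 = -⅔)
(-289 - 5*(-3 + 18)) + q(20) = (-289 - 5*(-3 + 18)) - ⅔ = (-289 - 5*15) - ⅔ = (-289 - 75) - ⅔ = -364 - ⅔ = -1094/3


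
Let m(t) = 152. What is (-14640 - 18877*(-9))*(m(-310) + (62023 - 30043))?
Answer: 4988589396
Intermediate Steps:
(-14640 - 18877*(-9))*(m(-310) + (62023 - 30043)) = (-14640 - 18877*(-9))*(152 + (62023 - 30043)) = (-14640 + 169893)*(152 + 31980) = 155253*32132 = 4988589396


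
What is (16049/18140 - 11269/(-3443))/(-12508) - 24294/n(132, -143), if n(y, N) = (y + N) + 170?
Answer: -119361708266927/781199898160 ≈ -152.79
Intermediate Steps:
n(y, N) = 170 + N + y (n(y, N) = (N + y) + 170 = 170 + N + y)
(16049/18140 - 11269/(-3443))/(-12508) - 24294/n(132, -143) = (16049/18140 - 11269/(-3443))/(-12508) - 24294/(170 - 143 + 132) = (16049*(1/18140) - 11269*(-1/3443))*(-1/12508) - 24294/159 = (16049/18140 + 11269/3443)*(-1/12508) - 24294*1/159 = (259676367/62456020)*(-1/12508) - 8098/53 = -259676367/781199898160 - 8098/53 = -119361708266927/781199898160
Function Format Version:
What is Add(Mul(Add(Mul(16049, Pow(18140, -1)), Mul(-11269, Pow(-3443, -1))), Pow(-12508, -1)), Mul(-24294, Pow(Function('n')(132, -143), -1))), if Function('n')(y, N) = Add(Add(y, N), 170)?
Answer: Rational(-119361708266927, 781199898160) ≈ -152.79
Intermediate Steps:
Function('n')(y, N) = Add(170, N, y) (Function('n')(y, N) = Add(Add(N, y), 170) = Add(170, N, y))
Add(Mul(Add(Mul(16049, Pow(18140, -1)), Mul(-11269, Pow(-3443, -1))), Pow(-12508, -1)), Mul(-24294, Pow(Function('n')(132, -143), -1))) = Add(Mul(Add(Mul(16049, Pow(18140, -1)), Mul(-11269, Pow(-3443, -1))), Pow(-12508, -1)), Mul(-24294, Pow(Add(170, -143, 132), -1))) = Add(Mul(Add(Mul(16049, Rational(1, 18140)), Mul(-11269, Rational(-1, 3443))), Rational(-1, 12508)), Mul(-24294, Pow(159, -1))) = Add(Mul(Add(Rational(16049, 18140), Rational(11269, 3443)), Rational(-1, 12508)), Mul(-24294, Rational(1, 159))) = Add(Mul(Rational(259676367, 62456020), Rational(-1, 12508)), Rational(-8098, 53)) = Add(Rational(-259676367, 781199898160), Rational(-8098, 53)) = Rational(-119361708266927, 781199898160)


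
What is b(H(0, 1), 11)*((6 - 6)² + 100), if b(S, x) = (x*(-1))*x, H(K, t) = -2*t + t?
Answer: -12100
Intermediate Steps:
H(K, t) = -t
b(S, x) = -x² (b(S, x) = (-x)*x = -x²)
b(H(0, 1), 11)*((6 - 6)² + 100) = (-1*11²)*((6 - 6)² + 100) = (-1*121)*(0² + 100) = -121*(0 + 100) = -121*100 = -12100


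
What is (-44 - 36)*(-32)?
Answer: 2560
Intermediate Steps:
(-44 - 36)*(-32) = -80*(-32) = 2560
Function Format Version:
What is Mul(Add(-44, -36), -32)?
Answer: 2560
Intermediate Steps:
Mul(Add(-44, -36), -32) = Mul(-80, -32) = 2560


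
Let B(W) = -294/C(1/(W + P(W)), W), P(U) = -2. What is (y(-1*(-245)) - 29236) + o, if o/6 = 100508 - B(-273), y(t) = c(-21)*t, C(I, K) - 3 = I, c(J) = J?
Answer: 117266677/206 ≈ 5.6926e+5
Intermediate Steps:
C(I, K) = 3 + I
y(t) = -21*t
B(W) = -294/(3 + 1/(-2 + W)) (B(W) = -294/(3 + 1/(W - 2)) = -294/(3 + 1/(-2 + W)))
o = 124349163/206 (o = 6*(100508 - 294*(2 - 1*(-273))/(-5 + 3*(-273))) = 6*(100508 - 294*(2 + 273)/(-5 - 819)) = 6*(100508 - 294*275/(-824)) = 6*(100508 - 294*(-1)*275/824) = 6*(100508 - 1*(-40425/412)) = 6*(100508 + 40425/412) = 6*(41449721/412) = 124349163/206 ≈ 6.0364e+5)
(y(-1*(-245)) - 29236) + o = (-(-21)*(-245) - 29236) + 124349163/206 = (-21*245 - 29236) + 124349163/206 = (-5145 - 29236) + 124349163/206 = -34381 + 124349163/206 = 117266677/206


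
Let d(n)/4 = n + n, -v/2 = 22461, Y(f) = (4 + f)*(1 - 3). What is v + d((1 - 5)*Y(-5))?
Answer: -44986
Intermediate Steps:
Y(f) = -8 - 2*f (Y(f) = (4 + f)*(-2) = -8 - 2*f)
v = -44922 (v = -2*22461 = -44922)
d(n) = 8*n (d(n) = 4*(n + n) = 4*(2*n) = 8*n)
v + d((1 - 5)*Y(-5)) = -44922 + 8*((1 - 5)*(-8 - 2*(-5))) = -44922 + 8*(-4*(-8 + 10)) = -44922 + 8*(-4*2) = -44922 + 8*(-8) = -44922 - 64 = -44986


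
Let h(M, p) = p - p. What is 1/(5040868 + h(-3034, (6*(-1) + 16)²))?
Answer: 1/5040868 ≈ 1.9838e-7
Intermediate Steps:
h(M, p) = 0
1/(5040868 + h(-3034, (6*(-1) + 16)²)) = 1/(5040868 + 0) = 1/5040868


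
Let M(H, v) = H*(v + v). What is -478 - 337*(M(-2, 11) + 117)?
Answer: -25079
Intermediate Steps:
M(H, v) = 2*H*v (M(H, v) = H*(2*v) = 2*H*v)
-478 - 337*(M(-2, 11) + 117) = -478 - 337*(2*(-2)*11 + 117) = -478 - 337*(-44 + 117) = -478 - 337*73 = -478 - 24601 = -25079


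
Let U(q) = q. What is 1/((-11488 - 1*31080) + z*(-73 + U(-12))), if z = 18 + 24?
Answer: -1/46138 ≈ -2.1674e-5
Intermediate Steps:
z = 42
1/((-11488 - 1*31080) + z*(-73 + U(-12))) = 1/((-11488 - 1*31080) + 42*(-73 - 12)) = 1/((-11488 - 31080) + 42*(-85)) = 1/(-42568 - 3570) = 1/(-46138) = -1/46138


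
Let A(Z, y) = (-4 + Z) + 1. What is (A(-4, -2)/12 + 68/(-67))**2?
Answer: 1651225/646416 ≈ 2.5544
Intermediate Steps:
A(Z, y) = -3 + Z
(A(-4, -2)/12 + 68/(-67))**2 = ((-3 - 4)/12 + 68/(-67))**2 = (-7*1/12 + 68*(-1/67))**2 = (-7/12 - 68/67)**2 = (-1285/804)**2 = 1651225/646416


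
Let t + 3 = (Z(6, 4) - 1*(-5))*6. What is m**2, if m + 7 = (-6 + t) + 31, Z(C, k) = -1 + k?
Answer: 3969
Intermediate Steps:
t = 45 (t = -3 + ((-1 + 4) - 1*(-5))*6 = -3 + (3 + 5)*6 = -3 + 8*6 = -3 + 48 = 45)
m = 63 (m = -7 + ((-6 + 45) + 31) = -7 + (39 + 31) = -7 + 70 = 63)
m**2 = 63**2 = 3969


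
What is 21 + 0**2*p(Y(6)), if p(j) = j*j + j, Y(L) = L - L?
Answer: 21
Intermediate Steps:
Y(L) = 0
p(j) = j + j**2 (p(j) = j**2 + j = j + j**2)
21 + 0**2*p(Y(6)) = 21 + 0**2*(0*(1 + 0)) = 21 + 0*(0*1) = 21 + 0*0 = 21 + 0 = 21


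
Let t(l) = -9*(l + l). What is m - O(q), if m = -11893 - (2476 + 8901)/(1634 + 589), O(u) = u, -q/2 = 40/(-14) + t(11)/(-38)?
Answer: -185073370/15561 ≈ -11893.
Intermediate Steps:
t(l) = -18*l
q = -626/133 (q = -2*(40/(-14) - 18*11/(-38)) = -2*(40*(-1/14) - 198*(-1/38)) = -2*(-20/7 + 99/19) = -2*313/133 = -626/133 ≈ -4.7068)
m = -26449516/2223 (m = -11893 - 11377/2223 = -26449516/2223 ≈ -11898.)
m - O(q) = -26449516/2223 - 1*(-626/133) = -26449516/2223 + 626/133 = -185073370/15561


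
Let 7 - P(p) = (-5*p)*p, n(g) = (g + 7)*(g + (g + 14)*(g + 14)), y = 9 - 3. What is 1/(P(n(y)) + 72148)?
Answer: 1/139358575 ≈ 7.1757e-9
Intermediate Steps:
y = 6
n(g) = (7 + g)*(g + (14 + g)²) (n(g) = (7 + g)*(g + (14 + g)*(14 + g)) = (7 + g)*(g + (14 + g)²))
P(p) = 7 + 5*p² (P(p) = 7 - (-5*p)*p = 7 - (-5)*p² = 7 + 5*p²)
1/(P(n(y)) + 72148) = 1/((7 + 5*(1372 + 6³ + 36*6² + 399*6)²) + 72148) = 1/((7 + 5*(1372 + 216 + 36*36 + 2394)²) + 72148) = 1/((7 + 5*(1372 + 216 + 1296 + 2394)²) + 72148) = 1/((7 + 5*5278²) + 72148) = 1/((7 + 5*27857284) + 72148) = 1/((7 + 139286420) + 72148) = 1/(139286427 + 72148) = 1/139358575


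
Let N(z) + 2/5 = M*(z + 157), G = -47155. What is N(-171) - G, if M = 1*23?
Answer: 234163/5 ≈ 46833.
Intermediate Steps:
M = 23
N(z) = 18053/5 + 23*z (N(z) = -⅖ + 23*(z + 157) = -⅖ + 23*(157 + z) = -⅖ + (3611 + 23*z) = 18053/5 + 23*z)
N(-171) - G = (18053/5 + 23*(-171)) - 1*(-47155) = (18053/5 - 3933) + 47155 = -1612/5 + 47155 = 234163/5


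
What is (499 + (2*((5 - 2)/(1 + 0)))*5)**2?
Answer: 279841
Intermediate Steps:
(499 + (2*((5 - 2)/(1 + 0)))*5)**2 = (499 + (2*(3/1))*5)**2 = (499 + (2*(3*1))*5)**2 = (499 + (2*3)*5)**2 = (499 + 6*5)**2 = (499 + 30)**2 = 529**2 = 279841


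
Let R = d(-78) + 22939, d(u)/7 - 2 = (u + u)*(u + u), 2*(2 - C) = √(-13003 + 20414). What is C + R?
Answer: 193307 - √7411/2 ≈ 1.9326e+5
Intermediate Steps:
C = 2 - √7411/2 (C = 2 - √(-13003 + 20414)/2 = 2 - √7411/2 ≈ -41.044)
d(u) = 14 + 28*u² (d(u) = 14 + 7*((u + u)*(u + u)) = 14 + 7*((2*u)*(2*u)) = 14 + 7*(4*u²) = 14 + 28*u²)
R = 193305 (R = (14 + 28*(-78)²) + 22939 = (14 + 28*6084) + 22939 = (14 + 170352) + 22939 = 170366 + 22939 = 193305)
C + R = (2 - √7411/2) + 193305 = 193307 - √7411/2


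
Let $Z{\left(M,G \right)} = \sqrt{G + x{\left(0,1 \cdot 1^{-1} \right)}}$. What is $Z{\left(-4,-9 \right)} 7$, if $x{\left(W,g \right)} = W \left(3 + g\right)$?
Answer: $21 i \approx 21.0 i$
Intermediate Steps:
$Z{\left(M,G \right)} = \sqrt{G}$ ($Z{\left(M,G \right)} = \sqrt{G + 0 \left(3 + 1 \cdot 1^{-1}\right)} = \sqrt{G + 0 \left(3 + 1 \cdot 1\right)} = \sqrt{G + 0 \left(3 + 1\right)} = \sqrt{G + 0 \cdot 4} = \sqrt{G + 0} = \sqrt{G}$)
$Z{\left(-4,-9 \right)} 7 = \sqrt{-9} \cdot 7 = 3 i 7 = 21 i$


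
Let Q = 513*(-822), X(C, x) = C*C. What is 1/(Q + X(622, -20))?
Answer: -1/34802 ≈ -2.8734e-5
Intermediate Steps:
X(C, x) = C²
Q = -421686
1/(Q + X(622, -20)) = 1/(-421686 + 622²) = 1/(-421686 + 386884) = 1/(-34802) = -1/34802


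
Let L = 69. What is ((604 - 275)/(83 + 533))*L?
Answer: 3243/88 ≈ 36.852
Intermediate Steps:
((604 - 275)/(83 + 533))*L = ((604 - 275)/(83 + 533))*69 = (329/616)*69 = (329*(1/616))*69 = (47/88)*69 = 3243/88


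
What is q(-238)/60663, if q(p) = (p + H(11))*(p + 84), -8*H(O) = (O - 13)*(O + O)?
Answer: 11935/20221 ≈ 0.59023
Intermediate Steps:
H(O) = -O*(-13 + O)/4 (H(O) = -(O - 13)*(O + O)/8 = -(-13 + O)*2*O/8 = -O*(-13 + O)/4)
q(p) = (84 + p)*(11/2 + p) (q(p) = (p + (1/4)*11*(13 - 1*11))*(p + 84) = (p + (1/4)*11*(13 - 11))*(84 + p) = (p + (1/4)*11*2)*(84 + p) = (p + 11/2)*(84 + p) = (11/2 + p)*(84 + p) = (84 + p)*(11/2 + p))
q(-238)/60663 = (462 + (-238)**2 + (179/2)*(-238))/60663 = (462 + 56644 - 21301)*(1/60663) = 35805*(1/60663) = 11935/20221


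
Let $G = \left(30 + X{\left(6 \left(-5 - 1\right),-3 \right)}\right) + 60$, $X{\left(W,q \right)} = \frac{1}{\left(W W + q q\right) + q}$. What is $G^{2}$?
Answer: $\frac{13731386761}{1695204} \approx 8100.1$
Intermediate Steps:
$X{\left(W,q \right)} = \frac{1}{q + W^{2} + q^{2}}$ ($X{\left(W,q \right)} = \frac{1}{\left(W^{2} + q^{2}\right) + q} = \frac{1}{q + W^{2} + q^{2}}$)
$G = \frac{117181}{1302}$ ($G = \left(30 + \frac{1}{-3 + \left(6 \left(-5 - 1\right)\right)^{2} + \left(-3\right)^{2}}\right) + 60 = \left(30 + \frac{1}{-3 + \left(6 \left(-6\right)\right)^{2} + 9}\right) + 60 = \left(30 + \frac{1}{-3 + \left(-36\right)^{2} + 9}\right) + 60 = \left(30 + \frac{1}{-3 + 1296 + 9}\right) + 60 = \left(30 + \frac{1}{1302}\right) + 60 = \frac{39061}{1302} + 60 = \frac{117181}{1302} \approx 90.001$)
$G^{2} = \left(\frac{117181}{1302}\right)^{2} = \frac{13731386761}{1695204}$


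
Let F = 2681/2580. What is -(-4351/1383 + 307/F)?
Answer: -1083753949/3707823 ≈ -292.29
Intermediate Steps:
F = 2681/2580 (F = 2681*(1/2580) = 2681/2580 ≈ 1.0391)
-(-4351/1383 + 307/F) = -(-4351/1383 + 307/(2681/2580)) = -(-4351*1/1383 + 307*(2580/2681)) = -(-4351/1383 + 792060/2681) = -1*1083753949/3707823 = -1083753949/3707823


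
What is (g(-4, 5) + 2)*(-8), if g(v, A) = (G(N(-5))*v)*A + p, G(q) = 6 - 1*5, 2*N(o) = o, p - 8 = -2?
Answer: 96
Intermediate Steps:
p = 6 (p = 8 - 2 = 6)
N(o) = o/2
G(q) = 1 (G(q) = 6 - 5 = 1)
g(v, A) = 6 + A*v (g(v, A) = (1*v)*A + 6 = v*A + 6 = A*v + 6 = 6 + A*v)
(g(-4, 5) + 2)*(-8) = ((6 + 5*(-4)) + 2)*(-8) = ((6 - 20) + 2)*(-8) = (-14 + 2)*(-8) = -12*(-8) = 96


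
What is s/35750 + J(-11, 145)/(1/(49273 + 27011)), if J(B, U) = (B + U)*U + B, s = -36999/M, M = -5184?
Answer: 30504144445636111/20592000 ≈ 1.4814e+9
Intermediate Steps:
s = 4111/576 (s = -36999/(-5184) = -36999*(-1/5184) = 4111/576 ≈ 7.1372)
J(B, U) = B + U*(B + U) (J(B, U) = U*(B + U) + B = B + U*(B + U))
s/35750 + J(-11, 145)/(1/(49273 + 27011)) = (4111/576)/35750 + (-11 + 145**2 - 11*145)/(1/(49273 + 27011)) = (4111/576)*(1/35750) + (-11 + 21025 - 1595)/(1/76284) = 4111/20592000 + 19419/(1/76284) = 4111/20592000 + 19419*76284 = 4111/20592000 + 1481358996 = 30504144445636111/20592000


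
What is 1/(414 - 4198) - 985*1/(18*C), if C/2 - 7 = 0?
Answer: -931873/238392 ≈ -3.9090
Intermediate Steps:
C = 14 (C = 14 + 2*0 = 14 + 0 = 14)
1/(414 - 4198) - 985*1/(18*C) = 1/(414 - 4198) - 985/(-2*(-9)*14) = 1/(-3784) - 985/(18*14) = -1/3784 - 985/252 = -931873/238392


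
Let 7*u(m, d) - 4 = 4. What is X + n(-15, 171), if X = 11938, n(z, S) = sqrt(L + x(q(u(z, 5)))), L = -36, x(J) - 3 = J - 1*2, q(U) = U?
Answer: 11938 + I*sqrt(1659)/7 ≈ 11938.0 + 5.8187*I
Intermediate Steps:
u(m, d) = 8/7 (u(m, d) = 4/7 + (1/7)*4 = 4/7 + 4/7 = 8/7)
x(J) = 1 + J (x(J) = 3 + (J - 1*2) = 3 + (J - 2) = 3 + (-2 + J) = 1 + J)
n(z, S) = I*sqrt(1659)/7 (n(z, S) = sqrt(-36 + (1 + 8/7)) = sqrt(-36 + 15/7) = sqrt(-237/7) = I*sqrt(1659)/7)
X + n(-15, 171) = 11938 + I*sqrt(1659)/7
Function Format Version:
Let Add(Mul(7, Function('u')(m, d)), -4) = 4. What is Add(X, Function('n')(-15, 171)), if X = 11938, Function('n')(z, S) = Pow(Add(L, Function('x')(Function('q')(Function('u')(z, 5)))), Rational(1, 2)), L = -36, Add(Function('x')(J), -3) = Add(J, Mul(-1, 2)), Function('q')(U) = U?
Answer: Add(11938, Mul(Rational(1, 7), I, Pow(1659, Rational(1, 2)))) ≈ Add(11938., Mul(5.8187, I))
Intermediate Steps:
Function('u')(m, d) = Rational(8, 7) (Function('u')(m, d) = Add(Rational(4, 7), Mul(Rational(1, 7), 4)) = Add(Rational(4, 7), Rational(4, 7)) = Rational(8, 7))
Function('x')(J) = Add(1, J) (Function('x')(J) = Add(3, Add(J, Mul(-1, 2))) = Add(3, Add(J, -2)) = Add(3, Add(-2, J)) = Add(1, J))
Function('n')(z, S) = Mul(Rational(1, 7), I, Pow(1659, Rational(1, 2))) (Function('n')(z, S) = Pow(Add(-36, Add(1, Rational(8, 7))), Rational(1, 2)) = Pow(Add(-36, Rational(15, 7)), Rational(1, 2)) = Pow(Rational(-237, 7), Rational(1, 2)) = Mul(Rational(1, 7), I, Pow(1659, Rational(1, 2))))
Add(X, Function('n')(-15, 171)) = Add(11938, Mul(Rational(1, 7), I, Pow(1659, Rational(1, 2))))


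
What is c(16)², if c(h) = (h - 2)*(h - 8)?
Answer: 12544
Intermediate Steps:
c(h) = (-8 + h)*(-2 + h) (c(h) = (-2 + h)*(-8 + h) = (-8 + h)*(-2 + h))
c(16)² = (16 + 16² - 10*16)² = (16 + 256 - 160)² = 112² = 12544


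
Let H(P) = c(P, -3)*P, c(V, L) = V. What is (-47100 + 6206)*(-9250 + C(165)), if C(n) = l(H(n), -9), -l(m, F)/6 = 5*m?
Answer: 33778444000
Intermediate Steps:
H(P) = P**2 (H(P) = P*P = P**2)
l(m, F) = -30*m
C(n) = -30*n**2
(-47100 + 6206)*(-9250 + C(165)) = (-47100 + 6206)*(-9250 - 30*165**2) = -40894*(-9250 - 30*27225) = -40894*(-9250 - 816750) = -40894*(-826000) = 33778444000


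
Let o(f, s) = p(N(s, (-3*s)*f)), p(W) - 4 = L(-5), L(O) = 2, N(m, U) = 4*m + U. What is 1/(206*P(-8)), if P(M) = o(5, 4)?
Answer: 1/1236 ≈ 0.00080906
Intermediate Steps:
N(m, U) = U + 4*m
p(W) = 6 (p(W) = 4 + 2 = 6)
o(f, s) = 6
P(M) = 6
1/(206*P(-8)) = 1/(206*6) = (1/206)*(⅙) = 1/1236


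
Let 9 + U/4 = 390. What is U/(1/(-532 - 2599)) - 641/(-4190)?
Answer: -19993187719/4190 ≈ -4.7716e+6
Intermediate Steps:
U = 1524 (U = -36 + 4*390 = -36 + 1560 = 1524)
U/(1/(-532 - 2599)) - 641/(-4190) = 1524/(1/(-532 - 2599)) - 641/(-4190) = 1524/(1/(-3131)) - 641*(-1/4190) = 1524/(-1/3131) + 641/4190 = 1524*(-3131) + 641/4190 = -4771644 + 641/4190 = -19993187719/4190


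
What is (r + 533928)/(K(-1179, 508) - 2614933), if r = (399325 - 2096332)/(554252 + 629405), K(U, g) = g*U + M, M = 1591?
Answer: -210661972563/1267410202006 ≈ -0.16621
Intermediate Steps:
K(U, g) = 1591 + U*g (K(U, g) = g*U + 1591 = U*g + 1591 = 1591 + U*g)
r = -1697007/1183657 ≈ -1.4337
(r + 533928)/(K(-1179, 508) - 2614933) = (-1697007/1183657 + 533928)/((1591 - 1179*508) - 2614933) = 631985917689/(1183657*((1591 - 598932) - 2614933)) = 631985917689/(1183657*(-597341 - 2614933)) = (631985917689/1183657)/(-3212274) = (631985917689/1183657)*(-1/3212274) = -210661972563/1267410202006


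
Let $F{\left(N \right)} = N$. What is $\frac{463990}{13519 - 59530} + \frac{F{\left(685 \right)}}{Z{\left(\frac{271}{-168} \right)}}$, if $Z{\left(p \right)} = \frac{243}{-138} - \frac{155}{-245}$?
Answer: $- \frac{72220450460}{117005973} \approx -617.24$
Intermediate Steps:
$Z{\left(p \right)} = - \frac{2543}{2254}$ ($Z{\left(p \right)} = 243 \left(- \frac{1}{138}\right) - - \frac{31}{49} = - \frac{81}{46} + \frac{31}{49} = - \frac{2543}{2254}$)
$\frac{463990}{13519 - 59530} + \frac{F{\left(685 \right)}}{Z{\left(\frac{271}{-168} \right)}} = \frac{463990}{13519 - 59530} + \frac{685}{- \frac{2543}{2254}} = \frac{463990}{13519 - 59530} + 685 \left(- \frac{2254}{2543}\right) = \frac{463990}{-46011} - \frac{1543990}{2543} = 463990 \left(- \frac{1}{46011}\right) - \frac{1543990}{2543} = - \frac{463990}{46011} - \frac{1543990}{2543} = - \frac{72220450460}{117005973}$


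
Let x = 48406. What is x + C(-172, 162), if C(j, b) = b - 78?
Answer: 48490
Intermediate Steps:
C(j, b) = -78 + b
x + C(-172, 162) = 48406 + (-78 + 162) = 48406 + 84 = 48490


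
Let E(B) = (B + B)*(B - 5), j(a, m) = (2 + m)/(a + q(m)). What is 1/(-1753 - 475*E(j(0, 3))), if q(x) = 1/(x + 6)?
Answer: -1/1711753 ≈ -5.8420e-7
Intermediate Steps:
q(x) = 1/(6 + x)
j(a, m) = (2 + m)/(a + 1/(6 + m))
E(B) = 2*B*(-5 + B) (E(B) = (2*B)*(-5 + B) = 2*B*(-5 + B))
1/(-1753 - 475*E(j(0, 3))) = 1/(-1753 - 950*(2 + 3)*(6 + 3)/(1 + 0*(6 + 3))*(-5 + (2 + 3)*(6 + 3)/(1 + 0*(6 + 3)))) = 1/(-1753 - 950*5*9/(1 + 0*9)*(-5 + 5*9/(1 + 0*9))) = 1/(-1753 - 950*5*9/(1 + 0)*(-5 + 5*9/(1 + 0))) = 1/(-1753 - 950*5*9/1*(-5 + 5*9/1)) = 1/(-1753 - 950*1*5*9*(-5 + 1*5*9)) = 1/(-1753 - 950*45*(-5 + 45)) = 1/(-1753 - 950*45*40) = 1/(-1753 - 475*3600) = 1/(-1753 - 1710000) = 1/(-1711753) = -1/1711753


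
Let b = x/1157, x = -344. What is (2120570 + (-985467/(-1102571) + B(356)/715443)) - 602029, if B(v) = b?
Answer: 1385931421204774803854/912672496473621 ≈ 1.5185e+6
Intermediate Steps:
b = -344/1157 ≈ -0.29732
B(v) = -344/1157
(2120570 + (-985467/(-1102571) + B(356)/715443)) - 602029 = (2120570 + (-985467/(-1102571) - 344/1157/715443)) - 602029 = (2120570 + (-985467*(-1/1102571) - 344/1157*1/715443)) - 602029 = (2120570 + (985467/1102571 - 344/827767551)) - 602029 = (2120570 + 815737225896893/912672496473621) - 602029 = 1935386731584292380863/912672496473621 - 602029 = 1385931421204774803854/912672496473621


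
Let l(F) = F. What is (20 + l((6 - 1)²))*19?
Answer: 855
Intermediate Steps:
(20 + l((6 - 1)²))*19 = (20 + (6 - 1)²)*19 = (20 + 5²)*19 = (20 + 25)*19 = 45*19 = 855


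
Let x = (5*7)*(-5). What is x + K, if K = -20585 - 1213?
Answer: -21973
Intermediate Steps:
x = -175 (x = 35*(-5) = -175)
K = -21798
x + K = -175 - 21798 = -21973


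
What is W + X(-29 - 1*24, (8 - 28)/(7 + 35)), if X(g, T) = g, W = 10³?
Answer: 947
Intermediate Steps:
W = 1000
W + X(-29 - 1*24, (8 - 28)/(7 + 35)) = 1000 + (-29 - 1*24) = 1000 + (-29 - 24) = 1000 - 53 = 947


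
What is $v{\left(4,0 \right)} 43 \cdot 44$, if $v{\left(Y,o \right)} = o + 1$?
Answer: $1892$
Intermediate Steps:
$v{\left(Y,o \right)} = 1 + o$
$v{\left(4,0 \right)} 43 \cdot 44 = \left(1 + 0\right) 43 \cdot 44 = 1 \cdot 43 \cdot 44 = 43 \cdot 44 = 1892$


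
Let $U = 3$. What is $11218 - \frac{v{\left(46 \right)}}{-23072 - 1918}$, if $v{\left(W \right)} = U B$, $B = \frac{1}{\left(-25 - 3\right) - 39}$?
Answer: $\frac{6260877979}{558110} \approx 11218.0$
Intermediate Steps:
$B = - \frac{1}{67}$ ($B = \frac{1}{\left(-25 - 3\right) - 39} = \frac{1}{-28 - 39} = \frac{1}{-67} = - \frac{1}{67} \approx -0.014925$)
$v{\left(W \right)} = - \frac{3}{67}$ ($v{\left(W \right)} = 3 \left(- \frac{1}{67}\right) = - \frac{3}{67}$)
$11218 - \frac{v{\left(46 \right)}}{-23072 - 1918} = 11218 - - \frac{3}{67 \left(-23072 - 1918\right)} = 11218 - - \frac{3}{67 \left(-24990\right)} = 11218 - \left(- \frac{3}{67}\right) \left(- \frac{1}{24990}\right) = 11218 - \frac{1}{558110} = \frac{6260877979}{558110}$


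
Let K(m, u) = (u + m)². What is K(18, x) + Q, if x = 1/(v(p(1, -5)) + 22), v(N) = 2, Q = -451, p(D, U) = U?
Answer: -72287/576 ≈ -125.50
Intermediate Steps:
x = 1/24 (x = 1/(2 + 22) = 1/24 ≈ 0.041667)
K(m, u) = (m + u)²
K(18, x) + Q = (18 + 1/24)² - 451 = (433/24)² - 451 = 187489/576 - 451 = -72287/576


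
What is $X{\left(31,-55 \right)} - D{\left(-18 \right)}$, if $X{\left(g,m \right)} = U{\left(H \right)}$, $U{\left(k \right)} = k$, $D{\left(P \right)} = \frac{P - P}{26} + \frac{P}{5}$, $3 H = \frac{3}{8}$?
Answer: $\frac{149}{40} \approx 3.725$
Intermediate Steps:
$H = \frac{1}{8}$ ($H = \frac{3 \cdot \frac{1}{8}}{3} = \frac{1}{3} \cdot \frac{3}{8} = \frac{1}{8} \approx 0.125$)
$D{\left(P \right)} = \frac{P}{5}$ ($D{\left(P \right)} = 0 \cdot \frac{1}{26} + P \frac{1}{5} = 0 + \frac{P}{5} = \frac{P}{5}$)
$X{\left(g,m \right)} = \frac{1}{8}$
$X{\left(31,-55 \right)} - D{\left(-18 \right)} = \frac{1}{8} - \frac{1}{5} \left(-18\right) = \frac{1}{8} - - \frac{18}{5} = \frac{1}{8} + \frac{18}{5} = \frac{149}{40}$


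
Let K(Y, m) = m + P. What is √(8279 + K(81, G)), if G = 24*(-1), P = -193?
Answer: √8062 ≈ 89.789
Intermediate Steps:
G = -24
K(Y, m) = -193 + m (K(Y, m) = m - 193 = -193 + m)
√(8279 + K(81, G)) = √(8279 + (-193 - 24)) = √(8279 - 217) = √8062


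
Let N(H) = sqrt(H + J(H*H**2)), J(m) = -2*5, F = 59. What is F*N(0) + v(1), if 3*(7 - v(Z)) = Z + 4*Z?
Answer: 16/3 + 59*I*sqrt(10) ≈ 5.3333 + 186.57*I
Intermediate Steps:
J(m) = -10
N(H) = sqrt(-10 + H) (N(H) = sqrt(H - 10) = sqrt(-10 + H))
v(Z) = 7 - 5*Z/3 (v(Z) = 7 - (Z + 4*Z)/3 = 7 - 5*Z/3)
F*N(0) + v(1) = 59*sqrt(-10 + 0) + (7 - 5/3*1) = 59*sqrt(-10) + (7 - 5/3) = 59*(I*sqrt(10)) + 16/3 = 59*I*sqrt(10) + 16/3 = 16/3 + 59*I*sqrt(10)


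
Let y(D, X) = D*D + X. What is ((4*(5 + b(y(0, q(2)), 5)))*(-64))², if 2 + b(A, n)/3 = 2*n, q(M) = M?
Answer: 55115776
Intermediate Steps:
y(D, X) = X + D² (y(D, X) = D² + X = X + D²)
b(A, n) = -6 + 6*n (b(A, n) = -6 + 3*(2*n) = -6 + 6*n)
((4*(5 + b(y(0, q(2)), 5)))*(-64))² = ((4*(5 + (-6 + 6*5)))*(-64))² = ((4*(5 + (-6 + 30)))*(-64))² = ((4*(5 + 24))*(-64))² = ((4*29)*(-64))² = (116*(-64))² = (-7424)² = 55115776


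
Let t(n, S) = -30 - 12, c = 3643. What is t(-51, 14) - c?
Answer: -3685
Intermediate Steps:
t(n, S) = -42
t(-51, 14) - c = -42 - 1*3643 = -42 - 3643 = -3685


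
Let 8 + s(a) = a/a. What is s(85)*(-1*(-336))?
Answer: -2352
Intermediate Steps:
s(a) = -7 (s(a) = -8 + a/a = -8 + 1 = -7)
s(85)*(-1*(-336)) = -(-7)*(-336) = -7*336 = -2352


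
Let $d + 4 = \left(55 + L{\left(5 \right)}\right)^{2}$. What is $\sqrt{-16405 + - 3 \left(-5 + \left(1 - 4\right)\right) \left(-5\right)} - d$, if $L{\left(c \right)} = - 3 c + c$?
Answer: $-2021 + 5 i \sqrt{661} \approx -2021.0 + 128.55 i$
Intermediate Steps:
$L{\left(c \right)} = - 2 c$
$d = 2021$ ($d = -4 + \left(55 - 10\right)^{2} = -4 + 45^{2} = -4 + 2025 = 2021$)
$\sqrt{-16405 + - 3 \left(-5 + \left(1 - 4\right)\right) \left(-5\right)} - d = \sqrt{-16405 + - 3 \left(-5 + \left(1 - 4\right)\right) \left(-5\right)} - 2021 = \sqrt{-16405 + - 3 \left(-5 - 3\right) \left(-5\right)} - 2021 = \sqrt{-16405 + \left(-3\right) \left(-8\right) \left(-5\right)} - 2021 = \sqrt{-16405 + 24 \left(-5\right)} - 2021 = \sqrt{-16405 - 120} - 2021 = \sqrt{-16525} - 2021 = 5 i \sqrt{661} - 2021 = -2021 + 5 i \sqrt{661}$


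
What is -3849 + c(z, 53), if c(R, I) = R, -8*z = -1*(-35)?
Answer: -30827/8 ≈ -3853.4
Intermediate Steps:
z = -35/8 (z = -(-1)*(-35)/8 = -⅛*35 = -35/8 ≈ -4.3750)
-3849 + c(z, 53) = -3849 - 35/8 = -30827/8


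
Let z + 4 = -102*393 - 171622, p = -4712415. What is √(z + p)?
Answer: I*√4924127 ≈ 2219.0*I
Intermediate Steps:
z = -211712 (z = -4 + (-102*393 - 171622) = -4 + (-40086 - 171622) = -4 - 211708 = -211712)
√(z + p) = √(-211712 - 4712415) = √(-4924127) = I*√4924127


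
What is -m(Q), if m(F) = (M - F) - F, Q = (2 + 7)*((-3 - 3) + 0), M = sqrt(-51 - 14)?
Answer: -108 - I*sqrt(65) ≈ -108.0 - 8.0623*I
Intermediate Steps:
M = I*sqrt(65) (M = sqrt(-65) = I*sqrt(65) ≈ 8.0623*I)
Q = -54 (Q = 9*(-6 + 0) = 9*(-6) = -54)
m(F) = -2*F + I*sqrt(65) (m(F) = (I*sqrt(65) - F) - F = (-F + I*sqrt(65)) - F = -2*F + I*sqrt(65))
-m(Q) = -(-2*(-54) + I*sqrt(65)) = -(108 + I*sqrt(65)) = -108 - I*sqrt(65)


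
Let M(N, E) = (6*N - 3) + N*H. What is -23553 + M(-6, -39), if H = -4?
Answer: -23568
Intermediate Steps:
M(N, E) = -3 + 2*N (M(N, E) = (6*N - 3) + N*(-4) = (-3 + 6*N) - 4*N = -3 + 2*N)
-23553 + M(-6, -39) = -23553 + (-3 + 2*(-6)) = -23553 + (-3 - 12) = -23553 - 15 = -23568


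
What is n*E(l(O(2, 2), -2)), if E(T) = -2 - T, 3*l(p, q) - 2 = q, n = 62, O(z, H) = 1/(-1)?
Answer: -124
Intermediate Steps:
O(z, H) = -1
l(p, q) = 2/3 + q/3
n*E(l(O(2, 2), -2)) = 62*(-2 - (2/3 + (1/3)*(-2))) = 62*(-2 - (2/3 - 2/3)) = 62*(-2 - 1*0) = 62*(-2 + 0) = 62*(-2) = -124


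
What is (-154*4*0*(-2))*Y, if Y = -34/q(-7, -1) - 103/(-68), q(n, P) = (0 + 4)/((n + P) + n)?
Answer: 0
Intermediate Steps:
q(n, P) = 4/(P + 2*n) (q(n, P) = 4/((P + n) + n) = 4/(P + 2*n))
Y = 8773/68 (Y = -34/(4/(-1 + 2*(-7))) - 103/(-68) = -34/(4/(-1 - 14)) - 103*(-1/68) = -34/(4/(-15)) + 103/68 = -34/(4*(-1/15)) + 103/68 = -34/(-4/15) + 103/68 = -34*(-15/4) + 103/68 = 255/2 + 103/68 = 8773/68 ≈ 129.01)
(-154*4*0*(-2))*Y = -154*4*0*(-2)*(8773/68) = -0*(-2)*(8773/68) = -154*0*(8773/68) = 0*(8773/68) = 0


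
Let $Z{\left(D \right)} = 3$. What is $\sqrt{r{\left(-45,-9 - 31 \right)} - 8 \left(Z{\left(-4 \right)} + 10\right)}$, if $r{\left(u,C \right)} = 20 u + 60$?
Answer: $4 i \sqrt{59} \approx 30.725 i$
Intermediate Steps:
$r{\left(u,C \right)} = 60 + 20 u$
$\sqrt{r{\left(-45,-9 - 31 \right)} - 8 \left(Z{\left(-4 \right)} + 10\right)} = \sqrt{\left(60 + 20 \left(-45\right)\right) - 8 \left(3 + 10\right)} = \sqrt{\left(60 - 900\right) - 104} = \sqrt{-840 - 104} = \sqrt{-944} = 4 i \sqrt{59}$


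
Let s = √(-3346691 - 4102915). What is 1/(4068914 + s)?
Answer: 2034457/8278034294501 - 3*I*√827734/16556068589002 ≈ 2.4577e-7 - 1.6486e-10*I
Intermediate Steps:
s = 3*I*√827734 (s = √(-7449606) = 3*I*√827734 ≈ 2729.4*I)
1/(4068914 + s) = 1/(4068914 + 3*I*√827734)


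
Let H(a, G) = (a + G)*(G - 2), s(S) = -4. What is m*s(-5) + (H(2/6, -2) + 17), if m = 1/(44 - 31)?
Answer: 911/39 ≈ 23.359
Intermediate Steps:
H(a, G) = (-2 + G)*(G + a) (H(a, G) = (G + a)*(-2 + G) = (-2 + G)*(G + a))
m = 1/13 ≈ 0.076923
m*s(-5) + (H(2/6, -2) + 17) = (1/13)*(-4) + (((-2)² - 2*(-2) - 4/6 - 4/6) + 17) = -4/13 + ((4 + 4 - 4/6 - 4/6) + 17) = -4/13 + ((4 + 4 - 2*⅓ - 2*⅓) + 17) = -4/13 + ((4 + 4 - ⅔ - ⅔) + 17) = -4/13 + (20/3 + 17) = -4/13 + 71/3 = 911/39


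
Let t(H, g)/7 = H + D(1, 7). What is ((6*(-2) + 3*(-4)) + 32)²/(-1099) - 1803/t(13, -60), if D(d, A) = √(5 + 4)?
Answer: -40585/2512 ≈ -16.156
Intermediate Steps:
D(d, A) = 3 (D(d, A) = √9 = 3)
t(H, g) = 21 + 7*H (t(H, g) = 7*(H + 3) = 7*(3 + H) = 21 + 7*H)
((6*(-2) + 3*(-4)) + 32)²/(-1099) - 1803/t(13, -60) = ((6*(-2) + 3*(-4)) + 32)²/(-1099) - 1803/(21 + 7*13) = ((-12 - 12) + 32)²*(-1/1099) - 1803/(21 + 91) = (-24 + 32)²*(-1/1099) - 1803/112 = 8²*(-1/1099) - 1803*1/112 = 64*(-1/1099) - 1803/112 = -64/1099 - 1803/112 = -40585/2512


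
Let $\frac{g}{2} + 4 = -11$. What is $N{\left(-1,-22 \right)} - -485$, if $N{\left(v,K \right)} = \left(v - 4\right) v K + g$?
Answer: $345$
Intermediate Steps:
$g = -30$ ($g = -8 + 2 \left(-11\right) = -8 - 22 = -30$)
$N{\left(v,K \right)} = -30 + K v \left(-4 + v\right)$ ($N{\left(v,K \right)} = \left(v - 4\right) v K - 30 = \left(-4 + v\right) v K - 30 = v \left(-4 + v\right) K - 30 = K v \left(-4 + v\right) - 30 = -30 + K v \left(-4 + v\right)$)
$N{\left(-1,-22 \right)} - -485 = \left(-30 - 22 \left(-1\right)^{2} - \left(-88\right) \left(-1\right)\right) - -485 = \left(-30 - 22 - 88\right) + 485 = -140 + 485 = 345$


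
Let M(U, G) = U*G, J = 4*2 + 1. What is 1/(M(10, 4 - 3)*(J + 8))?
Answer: 1/170 ≈ 0.0058824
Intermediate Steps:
J = 9 (J = 8 + 1 = 9)
M(U, G) = G*U
1/(M(10, 4 - 3)*(J + 8)) = 1/(((4 - 3)*10)*(9 + 8)) = 1/((1*10)*17) = 1/(10*17) = 1/170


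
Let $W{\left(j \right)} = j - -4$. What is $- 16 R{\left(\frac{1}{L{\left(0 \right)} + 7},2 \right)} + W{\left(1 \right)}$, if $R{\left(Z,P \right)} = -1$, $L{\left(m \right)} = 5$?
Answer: $21$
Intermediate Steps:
$W{\left(j \right)} = 4 + j$ ($W{\left(j \right)} = j + 4 = 4 + j$)
$- 16 R{\left(\frac{1}{L{\left(0 \right)} + 7},2 \right)} + W{\left(1 \right)} = \left(-16\right) \left(-1\right) + \left(4 + 1\right) = 16 + 5 = 21$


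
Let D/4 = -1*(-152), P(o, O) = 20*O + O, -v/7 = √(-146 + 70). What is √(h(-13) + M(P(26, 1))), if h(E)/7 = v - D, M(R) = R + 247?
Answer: √(-3988 - 98*I*√19) ≈ 3.3773 - 63.241*I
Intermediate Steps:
v = -14*I*√19 (v = -7*√(-146 + 70) = -14*I*√19 ≈ -61.025*I)
P(o, O) = 21*O
M(R) = 247 + R
D = 608 (D = 4*(-1*(-152)) = 4*152 = 608)
h(E) = -4256 - 98*I*√19 (h(E) = 7*(-14*I*√19 - 1*608) = 7*(-14*I*√19 - 608) = 7*(-608 - 14*I*√19) = -4256 - 98*I*√19)
√(h(-13) + M(P(26, 1))) = √((-4256 - 98*I*√19) + (247 + 21*1)) = √((-4256 - 98*I*√19) + (247 + 21)) = √((-4256 - 98*I*√19) + 268) = √(-3988 - 98*I*√19)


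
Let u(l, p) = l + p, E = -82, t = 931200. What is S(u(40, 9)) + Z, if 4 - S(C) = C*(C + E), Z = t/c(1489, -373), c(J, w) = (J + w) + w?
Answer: 2135603/743 ≈ 2874.3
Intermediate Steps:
c(J, w) = J + 2*w
Z = 931200/743 (Z = 931200/(1489 + 2*(-373)) = 931200/(1489 - 746) = 931200/743 ≈ 1253.3)
S(C) = 4 - C*(-82 + C) (S(C) = 4 - C*(C - 82) = 4 - C*(-82 + C))
S(u(40, 9)) + Z = (4 - (40 + 9)**2 + 82*(40 + 9)) + 931200/743 = (4 - 1*49**2 + 82*49) + 931200/743 = (4 - 1*2401 + 4018) + 931200/743 = (4 - 2401 + 4018) + 931200/743 = 1621 + 931200/743 = 2135603/743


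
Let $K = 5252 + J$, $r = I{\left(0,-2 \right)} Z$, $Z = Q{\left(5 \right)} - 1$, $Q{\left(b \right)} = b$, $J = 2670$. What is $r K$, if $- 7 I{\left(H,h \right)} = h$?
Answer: $\frac{63376}{7} \approx 9053.7$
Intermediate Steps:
$I{\left(H,h \right)} = - \frac{h}{7}$
$Z = 4$ ($Z = 5 - 1 = 4$)
$r = \frac{8}{7}$ ($r = \left(- \frac{1}{7}\right) \left(-2\right) 4 = \frac{2}{7} \cdot 4 = \frac{8}{7} \approx 1.1429$)
$K = 7922$ ($K = 5252 + 2670 = 7922$)
$r K = \frac{8}{7} \cdot 7922 = \frac{63376}{7}$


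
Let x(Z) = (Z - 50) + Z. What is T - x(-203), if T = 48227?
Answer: 48683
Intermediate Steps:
x(Z) = -50 + 2*Z (x(Z) = (-50 + Z) + Z = -50 + 2*Z)
T - x(-203) = 48227 - (-50 + 2*(-203)) = 48227 - (-50 - 406) = 48227 - 1*(-456) = 48227 + 456 = 48683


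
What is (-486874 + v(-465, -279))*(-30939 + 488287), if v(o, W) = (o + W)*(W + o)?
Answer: 30487732376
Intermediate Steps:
v(o, W) = (W + o)² (v(o, W) = (W + o)*(W + o) = (W + o)²)
(-486874 + v(-465, -279))*(-30939 + 488287) = (-486874 + (-279 - 465)²)*(-30939 + 488287) = (-486874 + (-744)²)*457348 = (-486874 + 553536)*457348 = 66662*457348 = 30487732376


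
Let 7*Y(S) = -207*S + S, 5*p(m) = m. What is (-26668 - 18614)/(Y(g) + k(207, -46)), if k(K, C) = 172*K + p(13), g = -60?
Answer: -1584870/1308031 ≈ -1.2116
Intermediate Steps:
p(m) = m/5
Y(S) = -206*S/7 (Y(S) = (-207*S + S)/7 = (-206*S)/7 = -206*S/7)
k(K, C) = 13/5 + 172*K (k(K, C) = 172*K + (⅕)*13 = 172*K + 13/5 = 13/5 + 172*K)
(-26668 - 18614)/(Y(g) + k(207, -46)) = (-26668 - 18614)/(-206/7*(-60) + (13/5 + 172*207)) = -45282/(12360/7 + (13/5 + 35604)) = -45282/(12360/7 + 178033/5) = -45282/1308031/35 = -45282*35/1308031 = -1584870/1308031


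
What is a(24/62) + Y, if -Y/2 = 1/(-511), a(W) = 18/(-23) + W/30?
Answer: -1395054/1821715 ≈ -0.76579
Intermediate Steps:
a(W) = -18/23 + W/30 (a(W) = 18*(-1/23) + W*(1/30) = -18/23 + W/30)
Y = 2/511 (Y = -2/(-511) = -2*(-1/511) = 2/511 ≈ 0.0039139)
a(24/62) + Y = (-18/23 + (24/62)/30) + 2/511 = (-18/23 + (24*(1/62))/30) + 2/511 = (-18/23 + (1/30)*(12/31)) + 2/511 = (-18/23 + 2/155) + 2/511 = -2744/3565 + 2/511 = -1395054/1821715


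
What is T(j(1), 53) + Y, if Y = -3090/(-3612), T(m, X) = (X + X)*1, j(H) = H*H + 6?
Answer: 64327/602 ≈ 106.86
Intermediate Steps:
j(H) = 6 + H**2 (j(H) = H**2 + 6 = 6 + H**2)
T(m, X) = 2*X (T(m, X) = (2*X)*1 = 2*X)
Y = 515/602 (Y = -3090*(-1/3612) = 515/602 ≈ 0.85548)
T(j(1), 53) + Y = 2*53 + 515/602 = 106 + 515/602 = 64327/602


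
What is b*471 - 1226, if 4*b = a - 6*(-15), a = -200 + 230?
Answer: 12904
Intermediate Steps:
a = 30
b = 30 (b = (30 - 6*(-15))/4 = (30 - 1*(-90))/4 = (30 + 90)/4 = (¼)*120 = 30)
b*471 - 1226 = 30*471 - 1226 = 14130 - 1226 = 12904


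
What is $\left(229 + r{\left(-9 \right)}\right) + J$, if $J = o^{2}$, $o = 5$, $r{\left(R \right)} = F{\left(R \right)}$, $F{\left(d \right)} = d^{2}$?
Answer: $335$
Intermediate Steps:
$r{\left(R \right)} = R^{2}$
$J = 25$ ($J = 5^{2} = 25$)
$\left(229 + r{\left(-9 \right)}\right) + J = \left(229 + \left(-9\right)^{2}\right) + 25 = \left(229 + 81\right) + 25 = 310 + 25 = 335$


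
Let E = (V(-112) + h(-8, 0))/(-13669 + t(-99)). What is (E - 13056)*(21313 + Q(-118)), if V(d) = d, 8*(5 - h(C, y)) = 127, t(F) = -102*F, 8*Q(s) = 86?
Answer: -31813570058375/114272 ≈ -2.7840e+8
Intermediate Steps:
Q(s) = 43/4 (Q(s) = (1/8)*86 = 43/4)
h(C, y) = -87/8 (h(C, y) = 5 - 1/8*127 = 5 - 127/8 = -87/8)
E = 983/28568 (E = (-112 - 87/8)/(-13669 - 102*(-99)) = -983/(8*(-13669 + 10098)) = -983/8/(-3571) = -983/8*(-1/3571) = 983/28568 ≈ 0.034409)
(E - 13056)*(21313 + Q(-118)) = (983/28568 - 13056)*(21313 + 43/4) = -372982825/28568*85295/4 = -31813570058375/114272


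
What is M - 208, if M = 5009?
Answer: 4801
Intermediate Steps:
M - 208 = 5009 - 208 = 4801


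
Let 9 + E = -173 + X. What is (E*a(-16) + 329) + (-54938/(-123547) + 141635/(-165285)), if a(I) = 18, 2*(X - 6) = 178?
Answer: -5053706892826/4084093179 ≈ -1237.4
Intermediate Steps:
X = 95 (X = 6 + (½)*178 = 6 + 89 = 95)
E = -87 (E = -9 + (-173 + 95) = -9 - 78 = -87)
(E*a(-16) + 329) + (-54938/(-123547) + 141635/(-165285)) = (-87*18 + 329) + (-54938/(-123547) + 141635/(-165285)) = (-1566 + 329) + (-54938*(-1/123547) + 141635*(-1/165285)) = -1237 + (54938/123547 - 28327/33057) = -1237 - 1683630403/4084093179 = -5053706892826/4084093179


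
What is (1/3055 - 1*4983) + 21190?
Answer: 49512386/3055 ≈ 16207.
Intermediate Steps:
(1/3055 - 1*4983) + 21190 = (1/3055 - 4983) + 21190 = -15223064/3055 + 21190 = 49512386/3055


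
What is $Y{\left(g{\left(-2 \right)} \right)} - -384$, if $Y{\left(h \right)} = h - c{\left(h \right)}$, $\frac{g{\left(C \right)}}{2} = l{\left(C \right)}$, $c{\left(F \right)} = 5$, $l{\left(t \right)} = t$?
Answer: $375$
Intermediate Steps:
$g{\left(C \right)} = 2 C$
$Y{\left(h \right)} = -5 + h$ ($Y{\left(h \right)} = h - 5 = -5 + h$)
$Y{\left(g{\left(-2 \right)} \right)} - -384 = \left(-5 + 2 \left(-2\right)\right) - -384 = \left(-5 - 4\right) + 384 = -9 + 384 = 375$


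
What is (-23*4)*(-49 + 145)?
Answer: -8832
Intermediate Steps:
(-23*4)*(-49 + 145) = -92*96 = -8832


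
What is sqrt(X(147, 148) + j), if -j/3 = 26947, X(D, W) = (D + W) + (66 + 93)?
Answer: I*sqrt(80387) ≈ 283.53*I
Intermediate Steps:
X(D, W) = 159 + D + W (X(D, W) = (D + W) + 159 = 159 + D + W)
j = -80841 (j = -3*26947 = -80841)
sqrt(X(147, 148) + j) = sqrt((159 + 147 + 148) - 80841) = sqrt(454 - 80841) = sqrt(-80387) = I*sqrt(80387)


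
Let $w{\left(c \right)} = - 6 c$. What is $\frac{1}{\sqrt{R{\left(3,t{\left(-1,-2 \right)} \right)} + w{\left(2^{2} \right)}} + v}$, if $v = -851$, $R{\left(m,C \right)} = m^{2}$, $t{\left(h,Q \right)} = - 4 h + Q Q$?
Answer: $- \frac{851}{724216} - \frac{i \sqrt{15}}{724216} \approx -0.0011751 - 5.3478 \cdot 10^{-6} i$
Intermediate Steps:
$t{\left(h,Q \right)} = Q^{2} - 4 h$ ($t{\left(h,Q \right)} = - 4 h + Q^{2} = Q^{2} - 4 h$)
$\frac{1}{\sqrt{R{\left(3,t{\left(-1,-2 \right)} \right)} + w{\left(2^{2} \right)}} + v} = \frac{1}{\sqrt{3^{2} - 6 \cdot 2^{2}} - 851} = \frac{1}{\sqrt{9 - 24} - 851} = \frac{1}{\sqrt{-15} - 851} = \frac{1}{i \sqrt{15} - 851} = \frac{1}{-851 + i \sqrt{15}}$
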